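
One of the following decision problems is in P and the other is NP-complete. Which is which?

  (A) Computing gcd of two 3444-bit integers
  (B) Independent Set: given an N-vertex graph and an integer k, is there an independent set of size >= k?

(A) is P: the Euclidean algorithm runs in polynomial time in the bit-length.
(B) is NP-complete: complement of Clique (with k part of the input).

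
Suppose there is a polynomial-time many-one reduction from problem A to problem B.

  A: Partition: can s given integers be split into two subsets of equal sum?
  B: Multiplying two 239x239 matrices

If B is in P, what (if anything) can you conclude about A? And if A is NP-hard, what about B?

A poly-time reduction A <=_p B means any A-instance can be transformed to a B-instance in poly time.
If B is in P: compose the reduction with B's poly-time algorithm to solve A in poly time, so A is in P.
If A is NP-hard: every NP problem reduces to A, which reduces to B; composing reductions, every NP problem reduces to B, so B is NP-hard.
(Here in fact A is NP-complete and B is in P, so no such reduction is known -- its existence would imply P = NP; the analysis concerns only what the assumed reduction would or would not let you conclude.)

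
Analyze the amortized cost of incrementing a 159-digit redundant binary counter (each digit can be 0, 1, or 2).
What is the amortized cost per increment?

A redundant counter on 159 digits allows digit values 0, 1, 2. Increment adds 1 to the least significant digit and carries any 2 to a 0 plus +1 on the next digit. With potential Phi = (number of 2-digits), each increment does O(1) actual work plus a chain of carries, each of which decreases Phi by 1. Amortized O(1).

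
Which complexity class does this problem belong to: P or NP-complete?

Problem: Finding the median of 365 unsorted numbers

This problem is in P: linear-time selection (median-of-medians) runs in O(n).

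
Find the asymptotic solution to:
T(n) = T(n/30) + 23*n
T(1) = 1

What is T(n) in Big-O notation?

Geometric series: 23*n*(1 + 1/30 + 1/30^2 + ...) = O(n). T(n) = O(n).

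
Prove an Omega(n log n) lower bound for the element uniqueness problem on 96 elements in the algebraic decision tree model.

In the algebraic decision tree model, element uniqueness on 96 elements is equivalent to determining which cell of an arrangement of C(96,2) = 4560 hyperplanes x_i = x_j contains the input point. Ben-Or's theorem shows this requires Omega(n log n).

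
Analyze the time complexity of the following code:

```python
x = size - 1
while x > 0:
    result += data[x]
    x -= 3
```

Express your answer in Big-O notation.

Time complexity: O(n).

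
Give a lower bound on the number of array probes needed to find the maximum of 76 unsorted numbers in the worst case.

Adversary: any unprobed cell could hold a value larger than everything seen so far. If fewer than 76 cells are probed, the adversary places the max in an unprobed cell. So all 76 cells must be examined; together with 76-1 comparisons this is tight.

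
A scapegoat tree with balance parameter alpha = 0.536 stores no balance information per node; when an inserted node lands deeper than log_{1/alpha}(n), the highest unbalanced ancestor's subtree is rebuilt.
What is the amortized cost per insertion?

Search/insert path is O(log n). A rebuild of a subtree of size s costs O(s), but with alpha = 0.536 at least Omega(s) insertions must have occurred in that subtree since its last rebuild. Charging O(1) of the rebuild to each such insertion gives O(log n) amortized.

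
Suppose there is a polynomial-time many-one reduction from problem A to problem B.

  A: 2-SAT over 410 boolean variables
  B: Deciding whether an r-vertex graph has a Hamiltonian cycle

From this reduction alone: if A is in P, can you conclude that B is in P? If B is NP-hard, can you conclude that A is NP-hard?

A poly-time reduction A <=_p B transfers tractability DOWN (B easy => A easy) and hardness UP (A hard => B hard), not the reverse.
From A in P, the reduction alone does NOT give B in P: any problem in P trivially reduces to SAT, yet SAT is not known to be in P.
From B NP-hard, the reduction alone does NOT give A NP-hard: again, easy problems reduce to hard ones.
(Here in fact A is P and B is NP-complete.)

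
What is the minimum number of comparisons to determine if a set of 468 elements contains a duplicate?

Determining if 468 elements are all distinct requires Omega(n log n) comparisons in the comparison model. This follows from the element distinctness lower bound.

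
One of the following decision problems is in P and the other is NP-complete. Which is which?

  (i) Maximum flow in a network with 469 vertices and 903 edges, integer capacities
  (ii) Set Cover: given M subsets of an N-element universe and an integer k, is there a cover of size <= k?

(i) is P: Edmonds-Karp / push-relabel run in polynomial time.
(ii) is NP-complete: one of Karp's 21 NP-complete problems (with k part of the input).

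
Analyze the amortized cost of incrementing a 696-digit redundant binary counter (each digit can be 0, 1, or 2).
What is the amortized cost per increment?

A redundant counter on 696 digits allows digit values 0, 1, 2. Increment adds 1 to the least significant digit and carries any 2 to a 0 plus +1 on the next digit. With potential Phi = (number of 2-digits), each increment does O(1) actual work plus a chain of carries, each of which decreases Phi by 1. Amortized O(1).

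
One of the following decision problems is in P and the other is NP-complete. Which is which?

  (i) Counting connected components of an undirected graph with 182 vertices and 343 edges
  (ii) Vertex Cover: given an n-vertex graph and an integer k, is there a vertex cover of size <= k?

(i) is P: BFS/DFS visits each vertex and edge once: O(V+E).
(ii) is NP-complete: one of Karp's 21 NP-complete problems (with k part of the input; for any fixed constant k it is in P).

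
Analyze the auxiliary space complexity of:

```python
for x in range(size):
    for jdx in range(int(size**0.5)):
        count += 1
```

Space complexity: O(1).
Only a constant amount of auxiliary storage is used; nothing grows with n.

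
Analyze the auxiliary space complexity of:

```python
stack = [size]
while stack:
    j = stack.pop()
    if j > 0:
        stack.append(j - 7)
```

Space complexity: O(1).
Only a constant amount of auxiliary storage is used; nothing grows with n.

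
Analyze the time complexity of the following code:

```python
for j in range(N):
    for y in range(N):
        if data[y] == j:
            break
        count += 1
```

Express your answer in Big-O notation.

Time complexity: O(n^2).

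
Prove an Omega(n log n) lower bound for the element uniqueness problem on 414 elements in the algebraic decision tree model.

In the algebraic decision tree model, element uniqueness on 414 elements is equivalent to determining which cell of an arrangement of C(414,2) = 85491 hyperplanes x_i = x_j contains the input point. Ben-Or's theorem shows this requires Omega(n log n).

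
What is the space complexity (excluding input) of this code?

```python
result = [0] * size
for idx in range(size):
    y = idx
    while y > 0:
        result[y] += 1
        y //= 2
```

Space complexity: O(n).
Auxiliary storage grows linearly with the input size n in the worst case.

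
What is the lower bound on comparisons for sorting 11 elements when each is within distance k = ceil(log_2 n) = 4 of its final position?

Partition the 11 positions into floor(n/k) blocks of k = 4 consecutive positions; any permutation within a block keeps every element within k of its final position, so there are at least (k!)^(n/k) distinguishable inputs. Lower bound: log_2((k!)^(n/k)) = (n/k) * log_2(k!) = Theta(n log k); with k = ceil(log_2 n), this is Omega(n log log n).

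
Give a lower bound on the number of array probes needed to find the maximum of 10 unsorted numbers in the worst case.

Adversary: any unprobed cell could hold a value larger than everything seen so far. If fewer than 10 cells are probed, the adversary places the max in an unprobed cell. So all 10 cells must be examined; together with 10-1 comparisons this is tight.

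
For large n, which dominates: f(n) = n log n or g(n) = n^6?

g(n) = n^6 grows faster: n^6 / (n log n) = n^5/log n -> infinity.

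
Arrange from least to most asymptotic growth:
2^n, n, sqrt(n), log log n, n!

Ordered by growth rate: log log n < sqrt(n) < n < 2^n < n!.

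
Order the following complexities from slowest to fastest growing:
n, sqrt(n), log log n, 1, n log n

Ordered by growth rate: 1 < log log n < sqrt(n) < n < n log n.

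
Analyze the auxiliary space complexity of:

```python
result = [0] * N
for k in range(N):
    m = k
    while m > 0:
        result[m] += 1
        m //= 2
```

Space complexity: O(n).
Auxiliary storage grows linearly with the input size n in the worst case.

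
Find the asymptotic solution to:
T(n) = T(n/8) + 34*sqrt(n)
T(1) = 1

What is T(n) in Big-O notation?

Each level contributes sqrt(n/8^k). Geometric series with ratio 1/sqrt(8) < 1 sums to O(sqrt(n)).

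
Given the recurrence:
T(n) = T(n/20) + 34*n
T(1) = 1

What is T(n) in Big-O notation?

Geometric series: 34*n*(1 + 1/20 + 1/20^2 + ...) = O(n). T(n) = O(n).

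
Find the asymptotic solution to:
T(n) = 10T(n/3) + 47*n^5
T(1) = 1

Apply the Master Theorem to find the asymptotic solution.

a=10, b=3, f(n)=47*n^5. log_3(10) = 2.096 < 5. Case 3: T(n) = O(n^5).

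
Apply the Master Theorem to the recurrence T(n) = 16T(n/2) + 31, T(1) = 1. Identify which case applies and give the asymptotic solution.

a=16, b=2, f(n)=31.
log_2(16) = 4 > 0.
Since f(n) = O(n^0) is polynomially smaller than n^4, Case 1 applies.
T(n) = Theta(n^4).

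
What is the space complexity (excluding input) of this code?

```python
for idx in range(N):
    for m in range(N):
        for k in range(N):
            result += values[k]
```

Space complexity: O(1).
Only a constant amount of auxiliary storage is used; nothing grows with n.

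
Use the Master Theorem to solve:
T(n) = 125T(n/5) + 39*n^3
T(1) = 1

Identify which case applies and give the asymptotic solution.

a=125, b=5, f(n)=39*n^3.
log_5(125) = 3, so n^(log_b(a)) = n^3.
f(n) = Theta(n^3), so Case 2 applies.
T(n) = Theta(n^3 log n).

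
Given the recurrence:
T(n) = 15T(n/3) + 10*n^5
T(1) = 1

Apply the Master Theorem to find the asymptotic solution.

a=15, b=3, f(n)=10*n^5. log_3(15) = 2.465 < 5. Case 3: T(n) = O(n^5).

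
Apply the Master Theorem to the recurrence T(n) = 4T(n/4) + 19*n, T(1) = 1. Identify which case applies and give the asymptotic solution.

a=4, b=4, f(n)=19*n.
log_4(4) = 1, so n^(log_b(a)) = n.
f(n) = Theta(n), so Case 2 applies.
T(n) = Theta(n log n).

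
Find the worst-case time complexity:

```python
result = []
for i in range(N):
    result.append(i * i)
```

Time complexity: O(n).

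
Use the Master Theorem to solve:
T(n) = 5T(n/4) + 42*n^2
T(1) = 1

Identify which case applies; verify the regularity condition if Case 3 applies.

a=5, b=4, f(n)=42*n^2.
log_4(5) = 1.161 < 2.
f(n) = Omega(n^(1.161+epsilon)) for some epsilon > 0, so Case 3 is the candidate.
Regularity: a*f(n/b) = 5*42*(n/4)^2 = (5/16)*42*n^2 <= c*f(n) with c = 5/16 < 1. Satisfied.
Case 3: T(n) = Theta(n^2).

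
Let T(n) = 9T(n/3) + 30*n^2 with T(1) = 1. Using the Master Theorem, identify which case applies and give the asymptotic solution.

a=9, b=3, f(n)=30*n^2.
log_3(9) = 2, so n^(log_b(a)) = n^2.
f(n) = Theta(n^2), so Case 2 applies.
T(n) = Theta(n^2 log n).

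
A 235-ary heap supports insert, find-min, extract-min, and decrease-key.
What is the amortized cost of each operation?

The 235-ary heap has height O(log_235 n). Insert sifts up: O(log_235 n). Find-min reads the root: O(1). Extract-min sifts down comparing 235 children per level: O(235 * log_235 n). Decrease-key sifts up: O(log_235 n).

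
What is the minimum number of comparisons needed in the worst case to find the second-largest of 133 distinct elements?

Lower bound: finding the max needs 133-1 comparisons. By the adversary weight-doubling argument, the max must personally win >= ceil(log_2(133)) = 8 comparisons; the 2nd-largest is among those 8 losers, needing 8-1 more comparisons. Total >= 133-1 + 8-1 = 139. A balanced knockout tournament achieves this.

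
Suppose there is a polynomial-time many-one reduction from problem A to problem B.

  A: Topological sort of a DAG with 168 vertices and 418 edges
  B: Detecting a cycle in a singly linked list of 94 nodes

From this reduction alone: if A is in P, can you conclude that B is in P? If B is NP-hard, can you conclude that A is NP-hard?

A poly-time reduction A <=_p B transfers tractability DOWN (B easy => A easy) and hardness UP (A hard => B hard), not the reverse.
From A in P, the reduction alone does NOT give B in P: any problem in P trivially reduces to SAT, yet SAT is not known to be in P.
From B NP-hard, the reduction alone does NOT give A NP-hard: again, easy problems reduce to hard ones.
(Here in fact A is P and B is P.)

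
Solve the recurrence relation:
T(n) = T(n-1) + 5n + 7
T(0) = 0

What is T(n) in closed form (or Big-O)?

Dominant term in sum is 5*sum(i, i=1..n) = 5*n*(n+1)/2 = O(n^2).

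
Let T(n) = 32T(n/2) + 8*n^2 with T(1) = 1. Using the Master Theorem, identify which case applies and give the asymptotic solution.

a=32, b=2, f(n)=8*n^2.
log_2(32) = 5 > 2.
Since f(n) = O(n^2) is polynomially smaller than n^5, Case 1 applies.
T(n) = Theta(n^5).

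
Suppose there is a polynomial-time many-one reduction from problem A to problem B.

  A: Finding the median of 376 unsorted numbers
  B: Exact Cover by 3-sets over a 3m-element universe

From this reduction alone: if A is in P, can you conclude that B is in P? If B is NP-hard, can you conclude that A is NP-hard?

A poly-time reduction A <=_p B transfers tractability DOWN (B easy => A easy) and hardness UP (A hard => B hard), not the reverse.
From A in P, the reduction alone does NOT give B in P: any problem in P trivially reduces to SAT, yet SAT is not known to be in P.
From B NP-hard, the reduction alone does NOT give A NP-hard: again, easy problems reduce to hard ones.
(Here in fact A is P and B is NP-complete.)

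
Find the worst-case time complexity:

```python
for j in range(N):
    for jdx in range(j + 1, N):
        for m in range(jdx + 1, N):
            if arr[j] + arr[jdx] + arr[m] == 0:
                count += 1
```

Time complexity: O(n^3).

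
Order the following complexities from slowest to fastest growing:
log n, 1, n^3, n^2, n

Ordered by growth rate: 1 < log n < n < n^2 < n^3.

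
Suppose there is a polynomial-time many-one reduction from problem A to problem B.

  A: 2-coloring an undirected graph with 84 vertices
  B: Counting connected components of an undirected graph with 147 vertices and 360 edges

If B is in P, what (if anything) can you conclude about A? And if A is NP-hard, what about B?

A poly-time reduction A <=_p B means any A-instance can be transformed to a B-instance in poly time.
If B is in P: compose the reduction with B's poly-time algorithm to solve A in poly time, so A is in P.
If A is NP-hard: every NP problem reduces to A, which reduces to B; composing reductions, every NP problem reduces to B, so B is NP-hard.
(Here in fact A is P and B is P.)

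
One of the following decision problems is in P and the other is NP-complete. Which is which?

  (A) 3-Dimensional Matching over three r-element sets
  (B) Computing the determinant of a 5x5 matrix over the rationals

(A) is NP-complete: one of Karp's 21 NP-complete problems.
(B) is P: Gaussian elimination runs in O(n^3).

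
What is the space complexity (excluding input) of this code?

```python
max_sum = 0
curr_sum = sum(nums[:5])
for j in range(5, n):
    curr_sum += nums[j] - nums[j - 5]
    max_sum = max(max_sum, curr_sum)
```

Space complexity: O(1).
Only a constant amount of auxiliary storage is used; nothing grows with n.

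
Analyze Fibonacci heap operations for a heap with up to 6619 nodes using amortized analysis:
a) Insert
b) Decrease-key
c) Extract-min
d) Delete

Fibonacci heaps use lazy consolidation. Potential function Phi = t + 2m (t = number of trees, m = marked nodes).
- Insert: O(1) actual, Delta Phi = +1 (one new tree) => O(1) amortized.
- Decrease-key: with c cascading cuts, actual cost is O(c); Delta Phi <= c - 2(c-1) + 2 = 4 - c (c new trees; >= c-1 marks cleared; <= 1 new mark). Amortized O(c) + (4 - c) = O(1).
- Extract-min: O(D(n) + t) actual; consolidation drops t to <= D(n)+1, so Delta Phi pays for the t term. D(n) = O(log n) for n = 6619 => O(log n) amortized.
- Delete: decrease-key to -inf then extract-min = O(log n).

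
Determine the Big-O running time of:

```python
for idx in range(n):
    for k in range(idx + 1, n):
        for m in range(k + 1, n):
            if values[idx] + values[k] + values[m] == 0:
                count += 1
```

Time complexity: O(n^3).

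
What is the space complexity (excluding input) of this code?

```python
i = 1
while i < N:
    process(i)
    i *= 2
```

Space complexity: O(1).
Only a constant amount of auxiliary storage is used; nothing grows with n.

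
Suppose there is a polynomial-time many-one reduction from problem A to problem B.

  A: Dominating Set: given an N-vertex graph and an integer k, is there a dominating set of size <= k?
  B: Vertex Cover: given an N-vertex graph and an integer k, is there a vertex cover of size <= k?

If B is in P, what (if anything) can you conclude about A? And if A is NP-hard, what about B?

A poly-time reduction A <=_p B means any A-instance can be transformed to a B-instance in poly time.
If B is in P: compose the reduction with B's poly-time algorithm to solve A in poly time, so A is in P.
If A is NP-hard: every NP problem reduces to A, which reduces to B; composing reductions, every NP problem reduces to B, so B is NP-hard.
(Here in fact A is NP-complete and B is NP-complete.)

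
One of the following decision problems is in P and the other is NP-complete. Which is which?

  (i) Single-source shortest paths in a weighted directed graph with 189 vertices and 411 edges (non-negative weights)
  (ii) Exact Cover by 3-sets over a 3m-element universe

(i) is P: Dijkstra's algorithm runs in O((V+E) log V).
(ii) is NP-complete: one of Karp's 21 NP-complete problems.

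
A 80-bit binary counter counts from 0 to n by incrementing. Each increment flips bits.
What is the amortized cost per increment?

Bit i flips every 2^i increments. Total flips over n increments: sum_{i=0}^{80} n/2^i < 2n. Amortized cost: 2n/n = O(1).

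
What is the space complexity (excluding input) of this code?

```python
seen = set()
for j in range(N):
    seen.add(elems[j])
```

Space complexity: O(n).
Auxiliary storage grows linearly with the input size n in the worst case.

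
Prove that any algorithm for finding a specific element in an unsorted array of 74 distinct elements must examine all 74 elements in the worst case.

Adversary argument: if the algorithm examines fewer than 74 elements, the adversary places the target in an unexamined position. The algorithm cannot distinguish 'not present' from 'in unexamined position'.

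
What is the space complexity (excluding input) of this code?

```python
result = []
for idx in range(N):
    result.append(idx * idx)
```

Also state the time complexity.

Space complexity: O(n).
Auxiliary storage grows linearly with the input size n in the worst case.
Time complexity: O(n).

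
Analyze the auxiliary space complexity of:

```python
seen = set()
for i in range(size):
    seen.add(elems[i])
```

Space complexity: O(n).
Auxiliary storage grows linearly with the input size n in the worst case.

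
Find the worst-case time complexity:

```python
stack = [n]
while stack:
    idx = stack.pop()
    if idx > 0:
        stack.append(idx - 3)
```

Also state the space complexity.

Time complexity: O(n).
Space complexity: O(1).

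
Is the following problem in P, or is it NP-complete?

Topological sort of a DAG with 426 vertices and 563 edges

This problem is in P: DFS-based topological sort runs in O(V+E).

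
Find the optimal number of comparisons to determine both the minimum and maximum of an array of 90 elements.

Naive approach: 178 comparisons (89 for max + 89 for min).
Optimal: Compare elements in pairs first (floor(n/2) = 45 comparisons), then find max among winners and min among losers (44 comparisons each).
Total: ceil(3n/2) - 2 = 133 comparisons. An adversary argument shows this is also a lower bound.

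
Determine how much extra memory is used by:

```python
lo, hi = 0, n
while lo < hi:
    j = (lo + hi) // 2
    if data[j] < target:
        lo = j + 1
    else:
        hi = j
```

Space complexity: O(1).
Only a constant amount of auxiliary storage is used; nothing grows with n.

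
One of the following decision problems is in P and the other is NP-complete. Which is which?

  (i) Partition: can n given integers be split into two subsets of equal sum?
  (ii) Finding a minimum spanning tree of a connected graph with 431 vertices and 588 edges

(i) is NP-complete: Subset Sum reduces to it (one of Karp's 21 NP-complete problems).
(ii) is P: Kruskal's / Prim's algorithms run in polynomial time.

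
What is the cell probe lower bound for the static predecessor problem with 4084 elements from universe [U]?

The Patrascu-Thorup lower bound shows any data structure on n = 4084 elements using O(n * polylog(n)) space requires Omega(log log U) query time. van Emde Boas trees achieve O(log log U) with O(U) space.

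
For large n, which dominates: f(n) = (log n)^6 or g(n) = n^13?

g(n) = n^13 grows faster: any positive polynomial dominates any polylog.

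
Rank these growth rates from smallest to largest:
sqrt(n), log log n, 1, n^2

Ordered by growth rate: 1 < log log n < sqrt(n) < n^2.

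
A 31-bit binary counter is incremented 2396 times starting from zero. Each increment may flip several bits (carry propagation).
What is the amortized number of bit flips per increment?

Bit i flips on every 2^i-th increment, so over 2396 increments bit i flips floor(2396/2^i) times. Summing over i: total flips < 2 * 2396. Amortized: < 2 = O(1) per increment.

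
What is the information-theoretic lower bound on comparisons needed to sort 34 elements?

There are 34! = 295232799039604140847618609643520000000 possible orderings. Each comparison gives 1 bit. We need at least ceil(log_2(295232799039604140847618609643520000000)) = 128 comparisons.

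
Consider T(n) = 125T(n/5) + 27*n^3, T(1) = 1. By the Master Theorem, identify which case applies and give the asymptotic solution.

a=125, b=5, f(n)=27*n^3.
log_5(125) = 3, so n^(log_b(a)) = n^3.
f(n) = Theta(n^3), so Case 2 applies.
T(n) = Theta(n^3 log n).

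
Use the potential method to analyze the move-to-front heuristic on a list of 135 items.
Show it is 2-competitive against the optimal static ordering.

Let Phi = number of inversions between the MTF list and the optimal static list (0 <= Phi <= C(135,2)). Accessing an element at MTF position k and optimal position j: the move-to-front destroys all k-1 inversions in front of it that are not in front in optimal (>= k-j of them) and creates at most j-1 new ones. Amortized cost <= k + (j-1) - (k-j) = 2j - 1 <= 2 * optimal cost.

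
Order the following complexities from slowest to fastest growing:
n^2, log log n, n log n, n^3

Ordered by growth rate: log log n < n log n < n^2 < n^3.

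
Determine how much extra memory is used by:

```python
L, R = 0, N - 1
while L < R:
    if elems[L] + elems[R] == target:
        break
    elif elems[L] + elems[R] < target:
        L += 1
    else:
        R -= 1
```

Space complexity: O(1).
Only a constant amount of auxiliary storage is used; nothing grows with n.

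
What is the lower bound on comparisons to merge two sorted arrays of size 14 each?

To merge two sorted arrays of size 14, we need at least 27 comparisons in the worst case. An adversary can force every element to be compared.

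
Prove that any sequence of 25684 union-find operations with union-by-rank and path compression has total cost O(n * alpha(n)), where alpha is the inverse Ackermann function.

Using Tarjan's analysis with rank-based potential function. Union-by-rank keeps tree height O(log n). Path compression flattens paths during find. For n = 25684 operations, total cost is O(n * alpha(n)), effectively O(n) since alpha grows incredibly slowly.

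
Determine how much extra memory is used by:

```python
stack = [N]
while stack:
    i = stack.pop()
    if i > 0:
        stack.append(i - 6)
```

Space complexity: O(1).
Only a constant amount of auxiliary storage is used; nothing grows with n.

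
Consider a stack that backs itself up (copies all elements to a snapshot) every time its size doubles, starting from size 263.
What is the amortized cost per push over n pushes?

Backups occur at sizes 263, 526, 1052, ..., copying 263 + 526 + 1052 + ... <= 2n elements total (geometric series). Spread over n pushes, the amortized backup cost is O(1) per push.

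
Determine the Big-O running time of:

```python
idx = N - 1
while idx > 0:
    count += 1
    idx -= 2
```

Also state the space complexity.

Time complexity: O(n).
Space complexity: O(1).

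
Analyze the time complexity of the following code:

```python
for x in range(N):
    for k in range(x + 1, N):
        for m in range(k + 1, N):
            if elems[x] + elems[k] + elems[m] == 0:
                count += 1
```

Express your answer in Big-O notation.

Time complexity: O(n^3).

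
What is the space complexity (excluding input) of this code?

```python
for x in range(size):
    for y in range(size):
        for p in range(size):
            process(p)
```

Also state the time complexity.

Space complexity: O(1).
Only a constant amount of auxiliary storage is used; nothing grows with n.
Time complexity: O(n^3).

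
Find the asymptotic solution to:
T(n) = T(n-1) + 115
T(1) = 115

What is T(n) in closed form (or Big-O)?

Unrolling: T(n) = T(n-1) + 115 = T(n-2) + 2*115 = ... = T(1) + (n-1)*115 = 115 + (n-1)*115 = 115n.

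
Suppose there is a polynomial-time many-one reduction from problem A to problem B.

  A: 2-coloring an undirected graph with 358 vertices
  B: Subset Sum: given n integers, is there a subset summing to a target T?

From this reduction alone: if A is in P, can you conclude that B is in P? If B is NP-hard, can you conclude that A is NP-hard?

A poly-time reduction A <=_p B transfers tractability DOWN (B easy => A easy) and hardness UP (A hard => B hard), not the reverse.
From A in P, the reduction alone does NOT give B in P: any problem in P trivially reduces to SAT, yet SAT is not known to be in P.
From B NP-hard, the reduction alone does NOT give A NP-hard: again, easy problems reduce to hard ones.
(Here in fact A is P and B is NP-complete.)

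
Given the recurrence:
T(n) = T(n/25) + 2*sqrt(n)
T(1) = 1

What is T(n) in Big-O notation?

Each level contributes sqrt(n/25^k). Geometric series with ratio 1/sqrt(25) < 1 sums to O(sqrt(n)).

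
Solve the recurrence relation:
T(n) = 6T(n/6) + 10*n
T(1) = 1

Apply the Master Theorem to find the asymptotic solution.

a=6, b=6, f(n)=10*n. log_6(6) = 1. Case 2: T(n) = O(n log n).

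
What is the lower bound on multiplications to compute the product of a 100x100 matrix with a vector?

A 100x100 matrix-vector product has 100 inner products of length 100. Output depends on all 100^2 = 10000 matrix entries. At least 10000 multiplications needed.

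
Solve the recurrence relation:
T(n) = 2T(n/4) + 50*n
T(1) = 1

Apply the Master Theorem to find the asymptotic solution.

a=2, b=4, f(n)=50*n. log_4(2) = 0.5 < 1. Case 3: T(n) = O(n).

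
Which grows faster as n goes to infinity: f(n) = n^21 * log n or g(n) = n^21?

f(n) = n^21 * log n grows faster: extra log n factor -> infinity.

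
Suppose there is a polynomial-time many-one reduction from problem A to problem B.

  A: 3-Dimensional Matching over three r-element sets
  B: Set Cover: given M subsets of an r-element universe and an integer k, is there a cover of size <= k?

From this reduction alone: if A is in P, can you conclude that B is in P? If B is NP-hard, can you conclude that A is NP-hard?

A poly-time reduction A <=_p B transfers tractability DOWN (B easy => A easy) and hardness UP (A hard => B hard), not the reverse.
From A in P, the reduction alone does NOT give B in P: any problem in P trivially reduces to SAT, yet SAT is not known to be in P.
From B NP-hard, the reduction alone does NOT give A NP-hard: again, easy problems reduce to hard ones.
(Here in fact A is NP-complete and B is NP-complete.)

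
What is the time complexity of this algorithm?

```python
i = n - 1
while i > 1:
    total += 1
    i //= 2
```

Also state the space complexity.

Time complexity: O(log n).
Space complexity: O(1).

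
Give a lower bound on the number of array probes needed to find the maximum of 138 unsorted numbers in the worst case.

Adversary: any unprobed cell could hold a value larger than everything seen so far. If fewer than 138 cells are probed, the adversary places the max in an unprobed cell. So all 138 cells must be examined; together with 138-1 comparisons this is tight.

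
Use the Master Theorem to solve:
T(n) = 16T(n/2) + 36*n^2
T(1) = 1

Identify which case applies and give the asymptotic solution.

a=16, b=2, f(n)=36*n^2.
log_2(16) = 4 > 2.
Since f(n) = O(n^2) is polynomially smaller than n^4, Case 1 applies.
T(n) = Theta(n^4).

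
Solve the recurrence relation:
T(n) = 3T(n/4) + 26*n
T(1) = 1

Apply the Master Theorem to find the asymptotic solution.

a=3, b=4, f(n)=26*n. log_4(3) = 0.7925 < 1. Case 3: T(n) = O(n).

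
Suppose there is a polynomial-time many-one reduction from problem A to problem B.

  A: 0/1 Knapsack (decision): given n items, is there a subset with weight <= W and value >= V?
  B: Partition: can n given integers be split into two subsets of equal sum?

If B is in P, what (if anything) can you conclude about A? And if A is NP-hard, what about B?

A poly-time reduction A <=_p B means any A-instance can be transformed to a B-instance in poly time.
If B is in P: compose the reduction with B's poly-time algorithm to solve A in poly time, so A is in P.
If A is NP-hard: every NP problem reduces to A, which reduces to B; composing reductions, every NP problem reduces to B, so B is NP-hard.
(Here in fact A is NP-complete and B is NP-complete.)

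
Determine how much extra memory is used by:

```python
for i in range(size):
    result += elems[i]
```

Space complexity: O(1).
Only a constant amount of auxiliary storage is used; nothing grows with n.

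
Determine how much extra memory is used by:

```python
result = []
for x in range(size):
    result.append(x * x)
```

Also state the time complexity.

Space complexity: O(n).
Auxiliary storage grows linearly with the input size n in the worst case.
Time complexity: O(n).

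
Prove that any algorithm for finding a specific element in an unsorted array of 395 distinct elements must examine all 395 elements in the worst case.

Adversary argument: if the algorithm examines fewer than 395 elements, the adversary places the target in an unexamined position. The algorithm cannot distinguish 'not present' from 'in unexamined position'.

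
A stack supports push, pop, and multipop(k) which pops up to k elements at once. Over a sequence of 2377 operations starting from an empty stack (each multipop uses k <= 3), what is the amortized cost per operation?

Each element is pushed exactly once and popped at most once (whether by pop or as part of a multipop). So the total number of individual pops over the whole sequence is at most the number of pushes, which is at most 2377. Total work <= 2 * 2377, hence O(1) amortized per operation.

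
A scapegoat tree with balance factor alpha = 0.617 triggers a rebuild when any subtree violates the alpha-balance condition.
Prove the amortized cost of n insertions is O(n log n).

Define potential Phi = c * sum of |size(left(v)) - size(right(v))| over all nodes. An insertion at depth d costs O(d) = O(log n) and increases Phi by O(log n). When a rebuild of subtree of size s occurs, it costs O(s) but reduces Phi by Omega(s). With alpha = 0.617, between rebuilds Omega(s) insertions must occur. Amortized cost per insertion: O(log n).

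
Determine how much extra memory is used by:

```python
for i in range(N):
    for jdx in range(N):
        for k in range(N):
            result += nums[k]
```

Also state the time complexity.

Space complexity: O(1).
Only a constant amount of auxiliary storage is used; nothing grows with n.
Time complexity: O(n^3).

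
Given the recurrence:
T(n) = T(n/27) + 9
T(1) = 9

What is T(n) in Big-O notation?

Each step divides n by 27 and adds 9. After log_27(n) steps, T(n) = O(log n).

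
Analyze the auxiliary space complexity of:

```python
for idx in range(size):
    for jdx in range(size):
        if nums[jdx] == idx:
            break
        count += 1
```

Space complexity: O(1).
Only a constant amount of auxiliary storage is used; nothing grows with n.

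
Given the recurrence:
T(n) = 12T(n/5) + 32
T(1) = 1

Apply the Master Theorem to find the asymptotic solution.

a=12, b=5, f(n)=32. log_5(12) = 1.544. Case 1 of Master Theorem: T(n) = O(n^1.544).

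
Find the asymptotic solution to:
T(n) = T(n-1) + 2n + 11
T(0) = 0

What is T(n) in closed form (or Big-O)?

Dominant term in sum is 2*sum(i, i=1..n) = 2*n*(n+1)/2 = O(n^2).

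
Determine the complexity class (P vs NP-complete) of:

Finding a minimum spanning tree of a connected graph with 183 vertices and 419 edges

This problem is in P: Kruskal's / Prim's algorithms run in polynomial time.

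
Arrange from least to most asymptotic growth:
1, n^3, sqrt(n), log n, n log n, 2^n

Ordered by growth rate: 1 < log n < sqrt(n) < n log n < n^3 < 2^n.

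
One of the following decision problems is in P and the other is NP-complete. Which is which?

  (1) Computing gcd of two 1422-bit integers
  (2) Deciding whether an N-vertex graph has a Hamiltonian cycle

(1) is P: the Euclidean algorithm runs in polynomial time in the bit-length.
(2) is NP-complete: one of Karp's 21 NP-complete problems.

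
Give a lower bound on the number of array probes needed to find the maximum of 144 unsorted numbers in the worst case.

Adversary: any unprobed cell could hold a value larger than everything seen so far. If fewer than 144 cells are probed, the adversary places the max in an unprobed cell. So all 144 cells must be examined; together with 144-1 comparisons this is tight.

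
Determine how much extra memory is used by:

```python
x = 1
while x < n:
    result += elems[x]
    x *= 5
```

Space complexity: O(1).
Only a constant amount of auxiliary storage is used; nothing grows with n.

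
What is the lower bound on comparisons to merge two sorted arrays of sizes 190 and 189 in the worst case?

Adversary: with |190 - 189| <= 1 the inputs can be fully interleaved so that every adjacent pair in the merged output comes from different arrays. Then each of the 378 adjacent pairs must be directly compared, or the algorithm cannot determine their relative order. Standard merge meets this bound.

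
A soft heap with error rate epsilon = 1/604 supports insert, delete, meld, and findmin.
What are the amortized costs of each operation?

Soft heaps (Chazelle) allow up to an epsilon = 1/604 fraction of elements to have corrupted (raised) keys. Insert is O(log(1/epsilon)) = O(log 604) amortized -- the structure maintains heap-ordered binary trees of rank bounded by O(log(1/epsilon)). Meld concatenates root lists: O(1) amortized. Delete and findmin are O(1) amortized.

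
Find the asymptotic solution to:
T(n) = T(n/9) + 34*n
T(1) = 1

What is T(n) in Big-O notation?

Geometric series: 34*n*(1 + 1/9 + 1/9^2 + ...) = O(n). T(n) = O(n).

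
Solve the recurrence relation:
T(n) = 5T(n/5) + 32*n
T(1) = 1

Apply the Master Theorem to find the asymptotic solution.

a=5, b=5, f(n)=32*n. log_5(5) = 1. Case 2: T(n) = O(n log n).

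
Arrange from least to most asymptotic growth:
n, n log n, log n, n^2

Ordered by growth rate: log n < n < n log n < n^2.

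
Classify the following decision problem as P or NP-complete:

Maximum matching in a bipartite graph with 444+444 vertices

This problem is in P: Hopcroft-Karp runs in O(E sqrt(V)).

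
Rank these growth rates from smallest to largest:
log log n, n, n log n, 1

Ordered by growth rate: 1 < log log n < n < n log n.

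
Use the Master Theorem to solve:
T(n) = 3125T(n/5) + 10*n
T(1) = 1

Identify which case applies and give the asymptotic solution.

a=3125, b=5, f(n)=10*n.
log_5(3125) = 5 > 1.
Since f(n) = O(n^1) is polynomially smaller than n^5, Case 1 applies.
T(n) = Theta(n^5).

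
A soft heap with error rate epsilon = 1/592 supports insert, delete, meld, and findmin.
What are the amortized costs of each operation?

Soft heaps (Chazelle) allow up to an epsilon = 1/592 fraction of elements to have corrupted (raised) keys. Insert is O(log(1/epsilon)) = O(log 592) amortized -- the structure maintains heap-ordered binary trees of rank bounded by O(log(1/epsilon)). Meld concatenates root lists: O(1) amortized. Delete and findmin are O(1) amortized.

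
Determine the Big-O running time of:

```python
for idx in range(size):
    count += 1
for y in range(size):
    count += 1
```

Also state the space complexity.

Time complexity: O(n).
Space complexity: O(1).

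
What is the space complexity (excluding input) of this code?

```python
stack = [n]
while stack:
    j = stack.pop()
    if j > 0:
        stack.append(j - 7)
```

Space complexity: O(1).
Only a constant amount of auxiliary storage is used; nothing grows with n.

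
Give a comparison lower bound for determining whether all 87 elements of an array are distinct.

In the algebraic decision-tree model, the YES region for element distinctness on 87 elements has 87! connected components (one per ordering). Ben-Or's theorem then gives a lower bound of Omega(log(n!)) = Omega(n log n).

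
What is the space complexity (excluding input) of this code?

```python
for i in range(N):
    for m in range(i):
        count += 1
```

Space complexity: O(1).
Only a constant amount of auxiliary storage is used; nothing grows with n.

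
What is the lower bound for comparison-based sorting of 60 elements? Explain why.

A comparison-based sorting algorithm corresponds to a decision tree. With 60! possible permutations, the tree has 60! leaves. The height is at least log_2(60!) = Omega(n log n) by Stirling's approximation.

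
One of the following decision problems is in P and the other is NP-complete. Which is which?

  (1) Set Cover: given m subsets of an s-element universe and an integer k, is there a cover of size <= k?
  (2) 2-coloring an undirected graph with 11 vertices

(1) is NP-complete: one of Karp's 21 NP-complete problems (with k part of the input).
(2) is P: 2-coloring is bipartiteness testing via BFS, O(V+E).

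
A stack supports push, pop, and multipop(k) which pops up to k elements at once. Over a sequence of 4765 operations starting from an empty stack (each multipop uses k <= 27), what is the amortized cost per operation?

Each element is pushed exactly once and popped at most once (whether by pop or as part of a multipop). So the total number of individual pops over the whole sequence is at most the number of pushes, which is at most 4765. Total work <= 2 * 4765, hence O(1) amortized per operation.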